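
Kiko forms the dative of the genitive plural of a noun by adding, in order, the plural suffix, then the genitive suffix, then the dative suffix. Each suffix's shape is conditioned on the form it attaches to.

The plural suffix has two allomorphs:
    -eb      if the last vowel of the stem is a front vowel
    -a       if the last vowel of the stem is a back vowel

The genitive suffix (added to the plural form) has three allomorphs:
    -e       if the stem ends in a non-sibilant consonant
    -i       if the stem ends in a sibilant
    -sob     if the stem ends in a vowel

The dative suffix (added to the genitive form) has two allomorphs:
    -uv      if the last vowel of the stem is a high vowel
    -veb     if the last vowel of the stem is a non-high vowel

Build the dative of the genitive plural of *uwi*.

*uwi* — last vowel /i/ (a front vowel) → -eb → *uwieb*.
Since the final sound of the plural form *uwieb* is /b/ (a non-sibilant consonant), it takes -e, giving *uwiebe*.
The genitive form *uwiebe*: last vowel = /e/, a non-high vowel → -veb → *uwiebeveb*.

uwiebeveb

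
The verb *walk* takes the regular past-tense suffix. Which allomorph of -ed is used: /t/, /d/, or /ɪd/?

The stem *walk* ends in a voiceless consonant other than /t/.
The -ed suffix is realized as /ɪd/ after /t, d/; as /t/ after other voiceless consonants; and as /d/ after other voiced sounds.
So -ed on *walk* is pronounced /t/.

/t/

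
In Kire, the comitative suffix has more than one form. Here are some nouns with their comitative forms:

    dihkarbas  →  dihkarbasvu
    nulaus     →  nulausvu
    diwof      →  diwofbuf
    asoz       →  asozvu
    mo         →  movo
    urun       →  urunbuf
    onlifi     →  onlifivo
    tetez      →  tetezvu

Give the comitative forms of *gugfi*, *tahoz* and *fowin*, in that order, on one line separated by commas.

The alternation tracks the final sound of the stem — -vu when the stem ends in a sibilant (*dihkarbas*, *nulaus*, *asoz*, *tetez*); -buf when the stem ends in a non-sibilant consonant (*diwof*, *urun*); -vo when the stem ends in a vowel (*mo*, *onlifi*).
Since the final sound of *gugfi* is /i/ (a vowel), it takes -vo, giving *gugfivo*.
*tahoz*: final sound = /z/, a sibilant → -vu → *tahozvu*.
Since the final sound of *fowin* is /n/ (a non-sibilant consonant), it takes -buf, giving *fowinbuf*.

gugfivo, tahozvu, fowinbuf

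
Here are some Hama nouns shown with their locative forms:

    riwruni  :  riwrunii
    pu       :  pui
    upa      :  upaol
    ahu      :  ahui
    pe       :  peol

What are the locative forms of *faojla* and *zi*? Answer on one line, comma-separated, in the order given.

The alternation tracks the last vowel of the stem — -i when the last vowel of the stem is a high vowel (*riwruni*, *pu*, *ahu*); -ol when the last vowel of the stem is a non-high vowel (*upa*, *pe*).
*faojla*: last vowel = /a/, a non-high vowel → -ol → *faojlaol*.
*zi*: last vowel = /i/, a high vowel → -i → *zii*.

faojlaol, zii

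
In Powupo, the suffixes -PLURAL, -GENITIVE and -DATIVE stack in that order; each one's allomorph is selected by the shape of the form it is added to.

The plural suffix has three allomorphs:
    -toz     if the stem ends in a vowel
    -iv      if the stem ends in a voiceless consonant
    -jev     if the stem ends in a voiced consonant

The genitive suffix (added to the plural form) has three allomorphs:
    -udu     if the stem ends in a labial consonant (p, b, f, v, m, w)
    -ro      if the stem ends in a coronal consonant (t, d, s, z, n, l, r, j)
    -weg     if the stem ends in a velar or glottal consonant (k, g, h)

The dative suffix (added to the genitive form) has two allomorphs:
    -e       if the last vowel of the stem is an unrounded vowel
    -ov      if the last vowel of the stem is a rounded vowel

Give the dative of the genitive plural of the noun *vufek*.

vufekivuduov

*vufek* — final sound /k/ (a voiceless consonant) → -iv → *vufekiv*.
The plural form *vufekiv* — final consonant /v/ (labial) → -udu → *vufekivudu*.
Since the last vowel of the genitive form *vufekivudu* is /u/ (a rounded vowel), it takes -ov, giving *vufekivuduov*.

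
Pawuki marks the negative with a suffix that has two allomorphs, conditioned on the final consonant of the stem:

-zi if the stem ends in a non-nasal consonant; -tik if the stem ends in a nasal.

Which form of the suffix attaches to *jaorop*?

-zi

Since the final consonant of *jaorop* is /p/ (non-nasal), it takes -zi.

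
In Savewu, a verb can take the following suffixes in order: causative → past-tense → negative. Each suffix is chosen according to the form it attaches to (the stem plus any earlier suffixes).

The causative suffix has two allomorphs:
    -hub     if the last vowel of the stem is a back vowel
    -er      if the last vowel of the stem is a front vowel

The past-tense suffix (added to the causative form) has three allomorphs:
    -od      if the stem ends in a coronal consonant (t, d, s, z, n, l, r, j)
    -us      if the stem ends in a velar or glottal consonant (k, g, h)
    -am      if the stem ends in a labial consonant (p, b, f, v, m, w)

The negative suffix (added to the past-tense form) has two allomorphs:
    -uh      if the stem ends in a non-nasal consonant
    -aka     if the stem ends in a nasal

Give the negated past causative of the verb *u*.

The last vowel of *u* is /u/, which is a back vowel, so the causative suffix is -hub, giving *uhub*.
The causative form *uhub* — final consonant /b/ (labial) → -am → *uhubam*.
The past-tense form *uhubam*: final consonant = /m/, a nasal → -aka → *uhubamaka*.

uhubamaka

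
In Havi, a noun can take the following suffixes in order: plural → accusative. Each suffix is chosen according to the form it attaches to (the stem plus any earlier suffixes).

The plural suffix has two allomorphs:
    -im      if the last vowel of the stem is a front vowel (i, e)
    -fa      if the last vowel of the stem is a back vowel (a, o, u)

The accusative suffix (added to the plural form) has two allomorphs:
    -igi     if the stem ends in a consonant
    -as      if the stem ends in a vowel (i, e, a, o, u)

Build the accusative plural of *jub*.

jubfaas

*jub*: last vowel = /u/, a back vowel → -fa → *jubfa*.
The final sound of the plural form *jubfa* is /a/, which is a vowel, so the accusative suffix is -as, giving *jubfaas*.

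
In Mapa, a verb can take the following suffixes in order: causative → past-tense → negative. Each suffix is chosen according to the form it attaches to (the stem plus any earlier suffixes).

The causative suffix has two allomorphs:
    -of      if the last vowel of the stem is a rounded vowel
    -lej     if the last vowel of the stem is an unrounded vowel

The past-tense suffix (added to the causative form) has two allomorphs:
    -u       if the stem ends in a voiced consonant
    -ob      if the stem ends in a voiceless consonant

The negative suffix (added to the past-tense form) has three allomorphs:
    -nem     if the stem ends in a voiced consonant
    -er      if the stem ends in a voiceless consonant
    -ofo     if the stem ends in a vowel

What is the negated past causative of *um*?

umofobnem

The last vowel of *um* is /u/, which is a rounded vowel, so the causative suffix is -of, giving *umof*.
Since the final consonant of the causative form *umof* is /f/ (voiceless), it takes -ob, giving *umofob*.
The final sound of the past-tense form *umofob* is /b/, which is a voiced consonant, so the negative suffix is -nem, giving *umofobnem*.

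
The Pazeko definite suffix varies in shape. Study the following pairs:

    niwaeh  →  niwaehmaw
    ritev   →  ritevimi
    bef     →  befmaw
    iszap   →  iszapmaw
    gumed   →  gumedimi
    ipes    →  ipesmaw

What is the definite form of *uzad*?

The pattern is voicing of the final consonant: -maw when the stem ends in a voiceless consonant (*niwaeh*, *bef*, *iszap*, *ipes*); -imi when the stem ends in a voiced consonant (*ritev*, *gumed*).
*uzad*: final consonant = /d/, voiced → -imi → *uzadimi*.

uzadimi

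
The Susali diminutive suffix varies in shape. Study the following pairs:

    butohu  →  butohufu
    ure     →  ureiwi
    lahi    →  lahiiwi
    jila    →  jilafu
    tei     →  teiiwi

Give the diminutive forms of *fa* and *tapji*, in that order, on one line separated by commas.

Looking at the last vowel of each stem: -iwi when the last vowel of the stem is a front vowel (*ure*, *lahi*, *tei*); -fu when the last vowel of the stem is a back vowel (*butohu*, *jila*).
The last vowel of *fa* is /a/, which is a back vowel, so the suffix is -fu, giving *fafu*.
*tapji* — last vowel /i/ (a front vowel) → -iwi → *tapjiiwi*.

fafu, tapjiiwi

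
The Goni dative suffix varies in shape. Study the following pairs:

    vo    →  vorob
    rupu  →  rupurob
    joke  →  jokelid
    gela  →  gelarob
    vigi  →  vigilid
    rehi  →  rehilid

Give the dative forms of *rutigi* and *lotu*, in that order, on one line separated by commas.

The suffix is conditioned by the last vowel: -lid when the last vowel of the stem is a front vowel (*joke*, *vigi*, *rehi*); -rob when the last vowel of the stem is a back vowel (*vo*, *rupu*, *gela*).
Since the last vowel of *rutigi* is /i/ (a front vowel), it takes -lid, giving *rutigilid*.
*lotu* — last vowel /u/ (a back vowel) → -rob → *loturob*.

rutigilid, loturob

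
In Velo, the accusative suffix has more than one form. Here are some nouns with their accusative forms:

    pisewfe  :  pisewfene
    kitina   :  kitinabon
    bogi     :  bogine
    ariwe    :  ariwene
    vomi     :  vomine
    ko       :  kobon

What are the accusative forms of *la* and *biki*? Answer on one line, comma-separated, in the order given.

labon, bikine

The suffix is conditioned by the last vowel: -ne when the last vowel of the stem is a front vowel (*pisewfe*, *bogi*, *ariwe*, *vomi*); -bon when the last vowel of the stem is a back vowel (*kitina*, *ko*).
*la*: last vowel = /a/, a back vowel → -bon → *labon*.
*biki* — last vowel /i/ (a front vowel) → -ne → *bikine*.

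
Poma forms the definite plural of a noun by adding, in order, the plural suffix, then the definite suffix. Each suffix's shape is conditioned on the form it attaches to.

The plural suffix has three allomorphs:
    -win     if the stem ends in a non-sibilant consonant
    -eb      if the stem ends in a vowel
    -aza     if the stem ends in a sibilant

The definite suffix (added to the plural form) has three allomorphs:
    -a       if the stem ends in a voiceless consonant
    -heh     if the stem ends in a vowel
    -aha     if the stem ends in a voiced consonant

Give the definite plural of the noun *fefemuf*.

fefemufwinaha

Since the final sound of *fefemuf* is /f/ (a non-sibilant consonant), it takes -win, giving *fefemufwin*.
The final sound of the plural form *fefemufwin* is /n/, which is a voiced consonant, so the definite suffix is -aha, giving *fefemufwinaha*.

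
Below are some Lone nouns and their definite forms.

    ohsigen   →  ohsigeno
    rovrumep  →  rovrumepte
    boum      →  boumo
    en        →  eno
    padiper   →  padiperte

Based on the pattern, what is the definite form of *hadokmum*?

hadokmumo

The pattern is nasality of the final consonant: -o when the stem ends in a nasal (*ohsigen*, *boum*, *en*); -te when the stem ends in a non-nasal consonant (*rovrumep*, *padiper*).
*hadokmum* — final consonant /m/ (a nasal) → -o → *hadokmumo*.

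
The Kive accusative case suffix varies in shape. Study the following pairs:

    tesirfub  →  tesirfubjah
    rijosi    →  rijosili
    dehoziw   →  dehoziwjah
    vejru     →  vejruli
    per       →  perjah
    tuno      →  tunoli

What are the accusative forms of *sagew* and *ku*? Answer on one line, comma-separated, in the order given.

sagewjah, kuli

Looking at the final sound of each stem: -jah when the stem ends in a consonant (*tesirfub*, *dehoziw*, *per*); -li when the stem ends in a vowel (*rijosi*, *vejru*, *tuno*).
*sagew*: final sound = /w/, a consonant → -jah → *sagewjah*.
*ku*: final sound = /u/, a vowel → -li → *kuli*.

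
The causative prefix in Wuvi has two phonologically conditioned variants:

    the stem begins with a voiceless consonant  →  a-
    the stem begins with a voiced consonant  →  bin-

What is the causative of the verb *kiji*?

The first consonant of *kiji* is /k/, which is voiceless, so the prefix is a-, giving *akiji*.

akiji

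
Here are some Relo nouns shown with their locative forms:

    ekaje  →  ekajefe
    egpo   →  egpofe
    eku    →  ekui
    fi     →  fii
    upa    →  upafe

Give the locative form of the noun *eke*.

Looking at the last vowel of each stem: -i when the last vowel of the stem is a high vowel (*eku*, *fi*); -fe when the last vowel of the stem is a non-high vowel (*ekaje*, *egpo*, *upa*).
Since the last vowel of *eke* is /e/ (a non-high vowel), it takes -fe, giving *ekefe*.

ekefe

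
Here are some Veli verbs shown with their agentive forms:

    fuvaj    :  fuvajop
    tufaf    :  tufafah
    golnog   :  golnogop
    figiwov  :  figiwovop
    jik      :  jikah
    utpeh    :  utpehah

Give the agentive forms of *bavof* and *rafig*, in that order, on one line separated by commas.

bavofah, rafigop

The suffix is conditioned by the final consonant: -ah when the stem ends in a voiceless consonant (*tufaf*, *jik*, *utpeh*); -op when the stem ends in a voiced consonant (*fuvaj*, *golnog*, *figiwov*).
*bavof* — final consonant /f/ (voiceless) → -ah → *bavofah*.
*rafig* — final consonant /g/ (voiced) → -op → *rafigop*.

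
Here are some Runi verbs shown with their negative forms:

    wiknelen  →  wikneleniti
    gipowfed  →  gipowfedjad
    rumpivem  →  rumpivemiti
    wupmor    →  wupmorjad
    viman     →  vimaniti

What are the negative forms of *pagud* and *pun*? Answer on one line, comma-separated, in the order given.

The pattern is nasality of the final consonant: -iti when the stem ends in a nasal (*wiknelen*, *rumpivem*, *viman*); -jad when the stem ends in a non-nasal consonant (*gipowfed*, *wupmor*).
*pagud* — final consonant /d/ (non-nasal) → -jad → *pagudjad*.
Since the final consonant of *pun* is /n/ (a nasal), it takes -iti, giving *puniti*.

pagudjad, puniti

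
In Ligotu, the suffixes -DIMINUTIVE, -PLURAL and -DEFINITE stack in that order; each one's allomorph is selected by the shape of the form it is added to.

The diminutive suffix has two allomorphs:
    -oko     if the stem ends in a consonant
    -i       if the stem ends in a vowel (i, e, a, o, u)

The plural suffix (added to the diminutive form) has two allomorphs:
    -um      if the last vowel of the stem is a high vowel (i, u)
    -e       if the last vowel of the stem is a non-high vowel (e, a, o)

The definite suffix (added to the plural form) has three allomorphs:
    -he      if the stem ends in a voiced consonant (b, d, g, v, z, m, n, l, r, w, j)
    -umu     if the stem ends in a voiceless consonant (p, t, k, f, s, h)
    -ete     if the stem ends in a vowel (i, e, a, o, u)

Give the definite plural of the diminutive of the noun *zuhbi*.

zuhbiiumhe

*zuhbi*: final sound = /i/, a vowel → -i → *zuhbii*.
The last vowel of the diminutive form *zuhbii* is /i/, which is a high vowel, so the plural suffix is -um, giving *zuhbiium*.
The final sound of the plural form *zuhbiium* is /m/, which is a voiced consonant, so the definite suffix is -he, giving *zuhbiiumhe*.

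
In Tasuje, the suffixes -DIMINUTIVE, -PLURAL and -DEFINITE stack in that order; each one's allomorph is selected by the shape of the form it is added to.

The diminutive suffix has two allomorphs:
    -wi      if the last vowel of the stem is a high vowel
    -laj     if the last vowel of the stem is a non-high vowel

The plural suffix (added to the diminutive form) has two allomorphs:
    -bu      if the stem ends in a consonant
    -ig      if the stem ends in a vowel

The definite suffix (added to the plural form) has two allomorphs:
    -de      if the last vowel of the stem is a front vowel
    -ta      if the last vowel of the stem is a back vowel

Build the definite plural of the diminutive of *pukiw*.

pukiwwiigde

*pukiw* — last vowel /i/ (a high vowel) → -wi → *pukiwwi*.
The final sound of the diminutive form *pukiwwi* is /i/, which is a vowel, so the plural suffix is -ig, giving *pukiwwiig*.
The last vowel of the plural form *pukiwwiig* is /i/, which is a front vowel, so the definite suffix is -de, giving *pukiwwiigde*.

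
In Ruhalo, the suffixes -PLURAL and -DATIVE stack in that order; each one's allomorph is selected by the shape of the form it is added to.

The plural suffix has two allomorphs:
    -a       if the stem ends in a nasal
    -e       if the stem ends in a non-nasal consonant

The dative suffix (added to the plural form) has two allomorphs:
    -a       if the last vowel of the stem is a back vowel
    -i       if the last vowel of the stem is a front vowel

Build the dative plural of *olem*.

*olem* — final consonant /m/ (a nasal) → -a → *olema*.
The plural form *olema*: last vowel = /a/, a back vowel → -a → *olemaa*.

olemaa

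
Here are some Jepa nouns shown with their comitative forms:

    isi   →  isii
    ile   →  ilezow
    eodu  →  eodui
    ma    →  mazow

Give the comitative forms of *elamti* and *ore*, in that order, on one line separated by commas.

The alternation tracks the last vowel of the stem — -i when the last vowel of the stem is a high vowel (*isi*, *eodu*); -zow when the last vowel of the stem is a non-high vowel (*ile*, *ma*).
*elamti* — last vowel /i/ (a high vowel) → -i → *elamtii*.
Since the last vowel of *ore* is /e/ (a non-high vowel), it takes -zow, giving *orezow*.

elamtii, orezow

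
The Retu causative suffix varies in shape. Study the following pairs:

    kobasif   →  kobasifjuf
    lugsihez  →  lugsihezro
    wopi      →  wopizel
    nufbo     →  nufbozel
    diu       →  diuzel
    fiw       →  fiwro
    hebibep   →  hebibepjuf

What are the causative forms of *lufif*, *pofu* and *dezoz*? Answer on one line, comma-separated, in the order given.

lufifjuf, pofuzel, dezozro

The suffix is conditioned by the final sound: -juf when the stem ends in a voiceless consonant (*kobasif*, *hebibep*); -ro when the stem ends in a voiced consonant (*lugsihez*, *fiw*); -zel when the stem ends in a vowel (*wopi*, *nufbo*, *diu*).
*lufif*: final sound = /f/, a voiceless consonant → -juf → *lufifjuf*.
*pofu*: final sound = /u/, a vowel → -zel → *pofuzel*.
The final sound of *dezoz* is /z/, which is a voiced consonant, so the suffix is -ro, giving *dezozro*.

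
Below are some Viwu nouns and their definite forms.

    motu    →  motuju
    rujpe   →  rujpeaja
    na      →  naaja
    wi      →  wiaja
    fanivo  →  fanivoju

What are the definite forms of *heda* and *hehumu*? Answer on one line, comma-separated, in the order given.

hedaaja, hehumuju

The alternation tracks the last vowel of the stem — -ju when the last vowel of the stem is a rounded vowel (*motu*, *fanivo*); -aja when the last vowel of the stem is an unrounded vowel (*rujpe*, *na*, *wi*).
*heda* — last vowel /a/ (an unrounded vowel) → -aja → *hedaaja*.
The last vowel of *hehumu* is /u/, which is a rounded vowel, so the suffix is -ju, giving *hehumuju*.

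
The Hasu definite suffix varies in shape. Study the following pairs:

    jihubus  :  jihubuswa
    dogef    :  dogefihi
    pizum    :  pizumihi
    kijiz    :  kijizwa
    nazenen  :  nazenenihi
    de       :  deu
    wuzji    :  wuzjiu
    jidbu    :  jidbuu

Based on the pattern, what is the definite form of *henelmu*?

henelmuu

The alternation tracks the final sound of the stem — -wa when the stem ends in a sibilant (*jihubus*, *kijiz*); -ihi when the stem ends in a non-sibilant consonant (*dogef*, *pizum*, *nazenen*); -u when the stem ends in a vowel (*de*, *wuzji*, *jidbu*).
The final sound of *henelmu* is /u/, which is a vowel, so the suffix is -u, giving *henelmuu*.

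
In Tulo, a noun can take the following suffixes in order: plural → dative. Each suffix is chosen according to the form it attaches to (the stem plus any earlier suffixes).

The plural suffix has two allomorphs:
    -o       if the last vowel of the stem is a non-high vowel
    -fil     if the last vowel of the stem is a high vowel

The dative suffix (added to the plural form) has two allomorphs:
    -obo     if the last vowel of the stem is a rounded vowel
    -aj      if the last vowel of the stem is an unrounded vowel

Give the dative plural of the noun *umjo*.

umjooobo

The last vowel of *umjo* is /o/, which is a non-high vowel, so the plural suffix is -o, giving *umjoo*.
Since the last vowel of the plural form *umjoo* is /o/ (a rounded vowel), it takes -obo, giving *umjooobo*.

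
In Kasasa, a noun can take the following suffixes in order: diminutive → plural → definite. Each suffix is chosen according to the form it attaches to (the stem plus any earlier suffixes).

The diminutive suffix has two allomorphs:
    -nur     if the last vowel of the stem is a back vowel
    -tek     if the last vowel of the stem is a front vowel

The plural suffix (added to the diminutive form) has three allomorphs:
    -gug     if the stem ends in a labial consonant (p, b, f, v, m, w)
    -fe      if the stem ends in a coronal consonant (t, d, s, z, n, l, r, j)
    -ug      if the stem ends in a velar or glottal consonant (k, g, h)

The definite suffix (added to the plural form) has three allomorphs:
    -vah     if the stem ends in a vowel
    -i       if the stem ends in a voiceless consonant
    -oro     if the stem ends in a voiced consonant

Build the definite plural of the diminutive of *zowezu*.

zowezunurfevah

*zowezu*: last vowel = /u/, a back vowel → -nur → *zowezunur*.
The diminutive form *zowezunur* — final consonant /r/ (coronal) → -fe → *zowezunurfe*.
Since the final sound of the plural form *zowezunurfe* is /e/ (a vowel), it takes -vah, giving *zowezunurfevah*.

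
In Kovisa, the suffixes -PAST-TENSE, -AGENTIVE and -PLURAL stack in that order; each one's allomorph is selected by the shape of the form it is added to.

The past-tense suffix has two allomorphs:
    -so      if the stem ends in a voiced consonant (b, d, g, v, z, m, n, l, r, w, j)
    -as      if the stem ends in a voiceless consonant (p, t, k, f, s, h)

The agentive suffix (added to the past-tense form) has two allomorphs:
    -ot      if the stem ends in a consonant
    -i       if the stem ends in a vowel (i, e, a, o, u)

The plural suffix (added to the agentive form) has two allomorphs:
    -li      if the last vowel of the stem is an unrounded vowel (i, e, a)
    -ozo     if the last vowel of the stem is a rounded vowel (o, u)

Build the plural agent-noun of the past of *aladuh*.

aladuhasotozo

*aladuh* — final consonant /h/ (voiceless) → -as → *aladuhas*.
The past-tense form *aladuhas*: final sound = /s/, a consonant → -ot → *aladuhasot*.
The agentive form *aladuhasot*: last vowel = /o/, a rounded vowel → -ozo → *aladuhasotozo*.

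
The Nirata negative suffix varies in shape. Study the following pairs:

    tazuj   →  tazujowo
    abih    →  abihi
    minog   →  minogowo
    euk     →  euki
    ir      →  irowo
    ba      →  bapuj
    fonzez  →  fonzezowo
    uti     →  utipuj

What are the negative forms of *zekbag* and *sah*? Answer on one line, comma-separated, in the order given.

zekbagowo, sahi

The pattern is voicing of the final sound: -i when the stem ends in a voiceless consonant (*abih*, *euk*); -owo when the stem ends in a voiced consonant (*tazuj*, *minog*, *ir*, *fonzez*); -puj when the stem ends in a vowel (*ba*, *uti*).
The final sound of *zekbag* is /g/, which is a voiced consonant, so the suffix is -owo, giving *zekbagowo*.
The final sound of *sah* is /h/, which is a voiceless consonant, so the suffix is -i, giving *sahi*.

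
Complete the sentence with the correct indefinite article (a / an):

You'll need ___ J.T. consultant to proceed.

a

The indefinite article is chosen by the initial *sound* of the following word, not its spelling.
The initialism *J.T.* is read letter by letter; the first letter, J, is pronounced /dʒeɪ/, which begins with a consonant sound.
So the article is *a*: You'll need a J.T. consultant to proceed.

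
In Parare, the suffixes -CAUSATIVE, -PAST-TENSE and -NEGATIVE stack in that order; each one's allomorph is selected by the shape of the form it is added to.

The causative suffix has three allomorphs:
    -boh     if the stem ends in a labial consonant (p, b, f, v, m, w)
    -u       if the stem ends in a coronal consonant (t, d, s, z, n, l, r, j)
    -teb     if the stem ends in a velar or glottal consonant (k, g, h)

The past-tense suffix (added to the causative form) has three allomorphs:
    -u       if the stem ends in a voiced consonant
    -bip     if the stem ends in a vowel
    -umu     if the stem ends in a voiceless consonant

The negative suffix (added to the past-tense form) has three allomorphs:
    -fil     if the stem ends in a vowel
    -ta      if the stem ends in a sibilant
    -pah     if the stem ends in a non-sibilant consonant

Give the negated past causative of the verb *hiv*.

hivbohumufil

The final consonant of *hiv* is /v/, which is labial, so the causative suffix is -boh, giving *hivboh*.
The causative form *hivboh* — final sound /h/ (a voiceless consonant) → -umu → *hivbohumu*.
Since the final sound of the past-tense form *hivbohumu* is /u/ (a vowel), it takes -fil, giving *hivbohumufil*.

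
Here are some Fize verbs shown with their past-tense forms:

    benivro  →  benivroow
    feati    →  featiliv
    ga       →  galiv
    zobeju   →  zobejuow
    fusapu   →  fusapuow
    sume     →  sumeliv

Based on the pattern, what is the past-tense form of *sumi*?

sumiliv

Looking at the last vowel of each stem: -ow when the last vowel of the stem is a rounded vowel (*benivro*, *zobeju*, *fusapu*); -liv when the last vowel of the stem is an unrounded vowel (*feati*, *ga*, *sume*).
The last vowel of *sumi* is /i/, which is an unrounded vowel, so the suffix is -liv, giving *sumiliv*.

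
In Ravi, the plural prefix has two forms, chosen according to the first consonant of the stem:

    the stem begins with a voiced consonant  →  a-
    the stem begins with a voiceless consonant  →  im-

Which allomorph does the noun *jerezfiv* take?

*jerezfiv*: first consonant = /j/, voiced → a-.

a-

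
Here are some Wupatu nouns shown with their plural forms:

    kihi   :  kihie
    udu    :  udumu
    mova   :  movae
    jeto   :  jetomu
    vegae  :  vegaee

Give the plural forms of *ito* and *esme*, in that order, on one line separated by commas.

itomu, esmee

The pattern is rounding harmony: -mu when the last vowel of the stem is a rounded vowel (*udu*, *jeto*); -e when the last vowel of the stem is an unrounded vowel (*kihi*, *mova*, *vegae*).
*ito*: last vowel = /o/, a rounded vowel → -mu → *itomu*.
*esme*: last vowel = /e/, an unrounded vowel → -e → *esmee*.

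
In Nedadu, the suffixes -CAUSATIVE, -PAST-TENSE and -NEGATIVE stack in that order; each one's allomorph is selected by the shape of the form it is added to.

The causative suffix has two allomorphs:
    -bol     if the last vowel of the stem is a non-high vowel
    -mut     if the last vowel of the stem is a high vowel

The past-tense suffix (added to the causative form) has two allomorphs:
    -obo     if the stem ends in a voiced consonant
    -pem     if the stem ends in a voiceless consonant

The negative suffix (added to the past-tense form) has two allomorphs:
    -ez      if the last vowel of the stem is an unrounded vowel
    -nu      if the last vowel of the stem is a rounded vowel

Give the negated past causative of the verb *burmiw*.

Since the last vowel of *burmiw* is /i/ (a high vowel), it takes -mut, giving *burmiwmut*.
Since the final consonant of the causative form *burmiwmut* is /t/ (voiceless), it takes -pem, giving *burmiwmutpem*.
Since the last vowel of the past-tense form *burmiwmutpem* is /e/ (an unrounded vowel), it takes -ez, giving *burmiwmutpemez*.

burmiwmutpemez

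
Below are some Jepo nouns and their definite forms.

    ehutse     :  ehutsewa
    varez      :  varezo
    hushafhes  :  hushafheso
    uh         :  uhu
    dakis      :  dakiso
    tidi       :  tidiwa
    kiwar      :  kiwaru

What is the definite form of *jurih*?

jurihu

The suffix is conditioned by the final sound: -o when the stem ends in a sibilant (*varez*, *hushafhes*, *dakis*); -u when the stem ends in a non-sibilant consonant (*uh*, *kiwar*); -wa when the stem ends in a vowel (*ehutse*, *tidi*).
The final sound of *jurih* is /h/, which is a non-sibilant consonant, so the suffix is -u, giving *jurihu*.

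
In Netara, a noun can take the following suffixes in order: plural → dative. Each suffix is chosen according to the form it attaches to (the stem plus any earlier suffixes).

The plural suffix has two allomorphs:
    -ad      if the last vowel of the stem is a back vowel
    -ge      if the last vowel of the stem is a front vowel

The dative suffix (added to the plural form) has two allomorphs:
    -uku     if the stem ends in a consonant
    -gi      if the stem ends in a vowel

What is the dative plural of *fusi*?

The last vowel of *fusi* is /i/, which is a front vowel, so the plural suffix is -ge, giving *fusige*.
The plural form *fusige*: final sound = /e/, a vowel → -gi → *fusigegi*.

fusigegi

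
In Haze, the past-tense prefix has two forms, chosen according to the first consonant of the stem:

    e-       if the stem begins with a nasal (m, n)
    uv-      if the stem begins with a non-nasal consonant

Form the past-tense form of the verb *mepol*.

The first consonant of *mepol* is /m/, which is a nasal, so the prefix is e-, giving *emepol*.

emepol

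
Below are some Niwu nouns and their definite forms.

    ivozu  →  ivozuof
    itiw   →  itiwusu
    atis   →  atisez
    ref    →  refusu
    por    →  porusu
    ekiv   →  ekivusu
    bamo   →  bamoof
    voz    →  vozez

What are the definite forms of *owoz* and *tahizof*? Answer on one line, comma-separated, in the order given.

owozez, tahizofusu

Looking at the final sound of each stem: -ez when the stem ends in a sibilant (*atis*, *voz*); -usu when the stem ends in a non-sibilant consonant (*itiw*, *ref*, *por*, *ekiv*); -of when the stem ends in a vowel (*ivozu*, *bamo*).
*owoz*: final sound = /z/, a sibilant → -ez → *owozez*.
*tahizof*: final sound = /f/, a non-sibilant consonant → -usu → *tahizofusu*.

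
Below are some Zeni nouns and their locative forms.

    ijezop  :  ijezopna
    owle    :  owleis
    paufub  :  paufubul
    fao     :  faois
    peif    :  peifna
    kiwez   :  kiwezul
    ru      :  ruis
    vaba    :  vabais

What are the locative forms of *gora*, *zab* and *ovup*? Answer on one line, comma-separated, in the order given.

gorais, zabul, ovupna

The suffix is conditioned by the final sound: -na when the stem ends in a voiceless consonant (*ijezop*, *peif*); -ul when the stem ends in a voiced consonant (*paufub*, *kiwez*); -is when the stem ends in a vowel (*owle*, *fao*, *ru*, *vaba*).
The final sound of *gora* is /a/, which is a vowel, so the suffix is -is, giving *gorais*.
*zab*: final sound = /b/, a voiced consonant → -ul → *zabul*.
*ovup*: final sound = /p/, a voiceless consonant → -na → *ovupna*.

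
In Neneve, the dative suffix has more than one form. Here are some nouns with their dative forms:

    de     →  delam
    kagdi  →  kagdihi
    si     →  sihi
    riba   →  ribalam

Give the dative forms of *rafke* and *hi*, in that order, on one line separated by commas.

Looking at the last vowel of each stem: -hi when the last vowel of the stem is a high vowel (*kagdi*, *si*); -lam when the last vowel of the stem is a non-high vowel (*de*, *riba*).
Since the last vowel of *rafke* is /e/ (a non-high vowel), it takes -lam, giving *rafkelam*.
Since the last vowel of *hi* is /i/ (a high vowel), it takes -hi, giving *hihi*.

rafkelam, hihi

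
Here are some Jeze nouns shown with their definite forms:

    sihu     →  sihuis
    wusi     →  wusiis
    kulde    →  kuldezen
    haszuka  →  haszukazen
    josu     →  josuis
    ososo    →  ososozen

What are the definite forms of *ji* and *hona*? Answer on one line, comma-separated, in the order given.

The alternation tracks the last vowel of the stem — -is when the last vowel of the stem is a high vowel (*sihu*, *wusi*, *josu*); -zen when the last vowel of the stem is a non-high vowel (*kulde*, *haszuka*, *ososo*).
The last vowel of *ji* is /i/, which is a high vowel, so the suffix is -is, giving *jiis*.
*hona* — last vowel /a/ (a non-high vowel) → -zen → *honazen*.

jiis, honazen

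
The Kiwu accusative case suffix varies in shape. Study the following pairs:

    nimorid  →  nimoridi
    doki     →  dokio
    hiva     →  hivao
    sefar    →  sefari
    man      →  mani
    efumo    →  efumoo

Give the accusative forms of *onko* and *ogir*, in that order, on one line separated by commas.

Looking at the final sound of each stem: -i when the stem ends in a consonant (*nimorid*, *sefar*, *man*); -o when the stem ends in a vowel (*doki*, *hiva*, *efumo*).
The final sound of *onko* is /o/, which is a vowel, so the suffix is -o, giving *onkoo*.
The final sound of *ogir* is /r/, which is a consonant, so the suffix is -i, giving *ogiri*.

onkoo, ogiri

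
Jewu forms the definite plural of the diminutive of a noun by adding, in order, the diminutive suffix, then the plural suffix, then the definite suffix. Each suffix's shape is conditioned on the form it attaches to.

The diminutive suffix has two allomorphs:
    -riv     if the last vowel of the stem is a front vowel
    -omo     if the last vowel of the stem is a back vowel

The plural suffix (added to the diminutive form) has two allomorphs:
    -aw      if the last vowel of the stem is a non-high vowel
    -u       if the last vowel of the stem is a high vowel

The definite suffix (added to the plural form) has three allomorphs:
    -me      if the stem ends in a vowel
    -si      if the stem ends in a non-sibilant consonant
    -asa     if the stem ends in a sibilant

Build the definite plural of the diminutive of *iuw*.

The last vowel of *iuw* is /u/, which is a back vowel, so the diminutive suffix is -omo, giving *iuwomo*.
The diminutive form *iuwomo* — last vowel /o/ (a non-high vowel) → -aw → *iuwomoaw*.
The final sound of the plural form *iuwomoaw* is /w/, which is a non-sibilant consonant, so the definite suffix is -si, giving *iuwomoawsi*.

iuwomoawsi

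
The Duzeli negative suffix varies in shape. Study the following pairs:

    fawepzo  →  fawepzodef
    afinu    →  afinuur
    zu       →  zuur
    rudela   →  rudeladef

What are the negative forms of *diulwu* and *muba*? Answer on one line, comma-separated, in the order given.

Looking at the last vowel of each stem: -ur when the last vowel of the stem is a high vowel (*afinu*, *zu*); -def when the last vowel of the stem is a non-high vowel (*fawepzo*, *rudela*).
The last vowel of *diulwu* is /u/, which is a high vowel, so the suffix is -ur, giving *diulwuur*.
*muba*: last vowel = /a/, a non-high vowel → -def → *mubadef*.

diulwuur, mubadef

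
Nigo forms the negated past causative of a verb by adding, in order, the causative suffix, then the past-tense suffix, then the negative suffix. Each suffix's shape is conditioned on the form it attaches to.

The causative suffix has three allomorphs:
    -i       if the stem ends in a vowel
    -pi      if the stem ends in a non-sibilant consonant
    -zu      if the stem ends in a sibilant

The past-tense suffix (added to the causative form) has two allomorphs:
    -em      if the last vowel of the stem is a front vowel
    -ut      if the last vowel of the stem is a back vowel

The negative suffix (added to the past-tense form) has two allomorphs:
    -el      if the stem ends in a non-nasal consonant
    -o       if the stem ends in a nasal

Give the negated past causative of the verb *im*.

impiemo

*im* — final sound /m/ (a non-sibilant consonant) → -pi → *impi*.
The causative form *impi*: last vowel = /i/, a front vowel → -em → *impiem*.
The final consonant of the past-tense form *impiem* is /m/, which is a nasal, so the negative suffix is -o, giving *impiemo*.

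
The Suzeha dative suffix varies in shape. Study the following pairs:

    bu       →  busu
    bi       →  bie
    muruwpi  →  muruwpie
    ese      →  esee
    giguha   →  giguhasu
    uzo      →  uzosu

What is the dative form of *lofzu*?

lofzusu

The pattern is front/back vowel harmony: -e when the last vowel of the stem is a front vowel (*bi*, *muruwpi*, *ese*); -su when the last vowel of the stem is a back vowel (*bu*, *giguha*, *uzo*).
Since the last vowel of *lofzu* is /u/ (a back vowel), it takes -su, giving *lofzusu*.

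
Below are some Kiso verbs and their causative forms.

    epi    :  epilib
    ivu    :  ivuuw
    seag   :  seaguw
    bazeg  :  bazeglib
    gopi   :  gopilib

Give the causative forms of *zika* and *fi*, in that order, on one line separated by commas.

The alternation tracks the last vowel of the stem — -lib when the last vowel of the stem is a front vowel (*epi*, *bazeg*, *gopi*); -uw when the last vowel of the stem is a back vowel (*ivu*, *seag*).
*zika* — last vowel /a/ (a back vowel) → -uw → *zikauw*.
*fi*: last vowel = /i/, a front vowel → -lib → *filib*.

zikauw, filib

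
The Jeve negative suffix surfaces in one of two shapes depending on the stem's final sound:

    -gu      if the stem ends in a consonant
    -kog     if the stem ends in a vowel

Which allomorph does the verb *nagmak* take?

-gu

The final sound of *nagmak* is /k/, which is a consonant, so the suffix is -gu.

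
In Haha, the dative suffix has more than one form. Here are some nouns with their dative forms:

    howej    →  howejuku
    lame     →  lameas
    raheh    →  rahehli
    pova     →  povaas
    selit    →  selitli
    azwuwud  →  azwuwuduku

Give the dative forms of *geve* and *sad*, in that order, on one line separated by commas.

geveas, saduku

Looking at the final sound of each stem: -li when the stem ends in a voiceless consonant (*raheh*, *selit*); -uku when the stem ends in a voiced consonant (*howej*, *azwuwud*); -as when the stem ends in a vowel (*lame*, *pova*).
*geve* — final sound /e/ (a vowel) → -as → *geveas*.
Since the final sound of *sad* is /d/ (a voiced consonant), it takes -uku, giving *saduku*.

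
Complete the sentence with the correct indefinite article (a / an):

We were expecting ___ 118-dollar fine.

The indefinite article is chosen by the initial *sound* of the following word, not its spelling.
The number *118* is spoken "one hundred …", beginning with /wʌn/ — a consonant sound.
So the article is *a*: We were expecting a 118-dollar fine.

a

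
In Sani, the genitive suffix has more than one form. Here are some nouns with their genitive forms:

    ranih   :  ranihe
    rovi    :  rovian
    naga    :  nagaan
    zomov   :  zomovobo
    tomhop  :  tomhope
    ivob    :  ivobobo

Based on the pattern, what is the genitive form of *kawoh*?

kawohe

Looking at the final sound of each stem: -e when the stem ends in a voiceless consonant (*ranih*, *tomhop*); -obo when the stem ends in a voiced consonant (*zomov*, *ivob*); -an when the stem ends in a vowel (*rovi*, *naga*).
*kawoh* — final sound /h/ (a voiceless consonant) → -e → *kawohe*.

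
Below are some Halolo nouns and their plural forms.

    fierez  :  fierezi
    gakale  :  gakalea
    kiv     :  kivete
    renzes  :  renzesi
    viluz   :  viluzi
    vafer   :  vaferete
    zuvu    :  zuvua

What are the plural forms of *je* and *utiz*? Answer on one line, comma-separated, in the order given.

The suffix is conditioned by the final sound: -i when the stem ends in a sibilant (*fierez*, *renzes*, *viluz*); -ete when the stem ends in a non-sibilant consonant (*kiv*, *vafer*); -a when the stem ends in a vowel (*gakale*, *zuvu*).
Since the final sound of *je* is /e/ (a vowel), it takes -a, giving *jea*.
*utiz*: final sound = /z/, a sibilant → -i → *utizi*.

jea, utizi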